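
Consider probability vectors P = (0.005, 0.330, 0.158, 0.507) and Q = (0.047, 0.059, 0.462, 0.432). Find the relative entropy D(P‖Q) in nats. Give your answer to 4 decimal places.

0.4685 nats

D(P‖Q) = Σ p·ln(p/q).
  0.005·ln(0.005/0.047) = -0.01120
  0.330·ln(0.330/0.059) = 0.56811
  0.158·ln(0.158/0.462) = -0.16953
  0.507·ln(0.507/0.432) = 0.08116
D(P‖Q) = 0.4685 nats.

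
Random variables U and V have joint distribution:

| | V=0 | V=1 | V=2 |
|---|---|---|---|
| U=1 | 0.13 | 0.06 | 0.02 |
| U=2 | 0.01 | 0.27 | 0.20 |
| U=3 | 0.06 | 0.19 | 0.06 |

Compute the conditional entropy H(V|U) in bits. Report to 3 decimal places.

Marginals: p(U) = (0.2100, 0.4800, 0.3100), p(V) = (0.2000, 0.5200, 0.2800).
H(V|U) = Σ p(U) · H(V|U=·).
  U=1: p=0.2100, H(V|U=1) = 1.2678
  U=2: p=0.4800, H(V|U=2) = 1.1095
  U=3: p=0.3100, H(V|U=3) = 1.3500
Weighted sum = 1.217 bits.

1.217 bits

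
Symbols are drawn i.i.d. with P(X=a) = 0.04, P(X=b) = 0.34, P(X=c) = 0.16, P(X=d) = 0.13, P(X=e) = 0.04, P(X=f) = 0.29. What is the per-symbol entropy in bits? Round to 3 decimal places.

H(X) = −Σ p·log₂ p.
  −(0.04)·log₂(0.04) = 0.1858
  −(0.34)·log₂(0.34) = 0.5292
  −(0.16)·log₂(0.16) = 0.4230
  −(0.13)·log₂(0.13) = 0.3826
  −(0.04)·log₂(0.04) = 0.1858
  −(0.29)·log₂(0.29) = 0.5179
Sum: 0.1858 + 0.5292 + 0.4230 + 0.3826 + 0.1858 + 0.5179 = 2.224 bits.

2.224 bits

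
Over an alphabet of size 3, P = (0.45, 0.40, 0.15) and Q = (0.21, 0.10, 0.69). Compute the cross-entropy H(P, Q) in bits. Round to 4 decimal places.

2.4223 bits

H(P,Q) = −Σ p·log₂ q.
  −0.45·log₂(0.21) = 1.01319
  −0.40·log₂(0.10) = 1.32877
  −0.15·log₂(0.69) = 0.08030
H(P,Q) = 2.4223 bits.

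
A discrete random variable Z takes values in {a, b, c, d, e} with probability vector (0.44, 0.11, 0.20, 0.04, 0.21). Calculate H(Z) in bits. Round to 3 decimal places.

H(Z) = −Σ p·log₂ p.
  −(0.44)·log₂(0.44) = 0.5211
  −(0.11)·log₂(0.11) = 0.3503
  −(0.20)·log₂(0.20) = 0.4644
  −(0.04)·log₂(0.04) = 0.1858
  −(0.21)·log₂(0.21) = 0.4728
Sum: 0.5211 + 0.3503 + 0.4644 + 0.1858 + 0.4728 = 1.994 bits.

1.994 bits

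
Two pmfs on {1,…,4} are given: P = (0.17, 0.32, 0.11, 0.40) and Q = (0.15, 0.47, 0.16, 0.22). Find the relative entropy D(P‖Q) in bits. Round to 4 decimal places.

D(P‖Q) = Σ p·log₂(p/q).
  0.17·log₂(0.17/0.15) = 0.03070
  0.32·log₂(0.32/0.47) = -0.17747
  0.11·log₂(0.11/0.16) = -0.05946
  0.40·log₂(0.40/0.22) = 0.34500
D(P‖Q) = 0.1388 bits.

0.1388 bits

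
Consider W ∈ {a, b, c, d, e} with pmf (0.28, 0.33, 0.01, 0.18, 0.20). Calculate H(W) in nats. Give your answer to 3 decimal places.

H(W) = −Σ p·ln p.
  −(0.28)·ln(0.28) = 0.3564
  −(0.33)·ln(0.33) = 0.3659
  −(0.01)·ln(0.01) = 0.0461
  −(0.18)·ln(0.18) = 0.3087
  −(0.20)·ln(0.20) = 0.3219
Sum: 0.3564 + 0.3659 + 0.0461 + 0.3087 + 0.3219 = 1.399 nats.

1.399 nats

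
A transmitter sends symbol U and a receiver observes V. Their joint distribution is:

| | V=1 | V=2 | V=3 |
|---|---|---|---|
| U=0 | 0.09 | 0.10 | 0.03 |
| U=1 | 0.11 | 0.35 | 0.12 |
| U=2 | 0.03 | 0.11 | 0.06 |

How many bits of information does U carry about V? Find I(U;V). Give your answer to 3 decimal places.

Marginals: p(U) = (0.2200, 0.5800, 0.2000), p(V) = (0.2300, 0.5600, 0.2100).
I(U;V) = H(U) + H(V) − H(U,V).
H(U) = 1.4008, H(V) = 1.4289, H(U,V) = 2.7897.
I(U;V) = 1.4008 + 1.4289 − 2.7897 = 0.040 bits.

0.040 bits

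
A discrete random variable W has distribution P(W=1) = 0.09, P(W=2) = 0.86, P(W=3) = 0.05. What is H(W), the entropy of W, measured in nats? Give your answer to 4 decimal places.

0.4962 nats

H(W) = −Σ p·ln p.
  −(0.09)·ln(0.09) = 0.21672
  −(0.86)·ln(0.86) = 0.12971
  −(0.05)·ln(0.05) = 0.14979
Sum: 0.21672 + 0.12971 + 0.14979 = 0.4962 nats.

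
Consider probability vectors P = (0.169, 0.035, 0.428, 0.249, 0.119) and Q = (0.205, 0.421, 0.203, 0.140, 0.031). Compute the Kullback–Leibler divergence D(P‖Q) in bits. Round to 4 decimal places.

0.7257 bits

D(P‖Q) = Σ p·log₂(p/q).
  0.169·log₂(0.169/0.205) = -0.04708
  0.035·log₂(0.035/0.421) = -0.12559
  0.428·log₂(0.428/0.203) = 0.46058
  0.249·log₂(0.249/0.140) = 0.20685
  0.119·log₂(0.119/0.031) = 0.23093
D(P‖Q) = 0.7257 bits.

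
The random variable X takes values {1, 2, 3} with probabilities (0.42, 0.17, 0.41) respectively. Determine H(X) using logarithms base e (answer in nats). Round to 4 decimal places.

1.0311 nats

H(X) = −Σ p·ln p.
  −(0.42)·ln(0.42) = 0.36435
  −(0.17)·ln(0.17) = 0.30123
  −(0.41)·ln(0.41) = 0.36556
Sum: 0.36435 + 0.30123 + 0.36556 = 1.0311 nats.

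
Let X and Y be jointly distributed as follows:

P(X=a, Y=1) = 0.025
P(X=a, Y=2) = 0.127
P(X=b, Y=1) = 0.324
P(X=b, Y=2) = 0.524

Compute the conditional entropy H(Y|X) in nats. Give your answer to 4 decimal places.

Chain rule: H(Y|X) = H(X,Y) − H(X).
Marginals: p(X) = (0.1520, 0.8480), p(Y) = (0.3490, 0.6510).
H(X,Y) = 1.0581 nats; H(X) = 0.4262 nats.
H(Y|X) = 1.0581 − 0.4262 = 0.6319 nats.

0.6319 nats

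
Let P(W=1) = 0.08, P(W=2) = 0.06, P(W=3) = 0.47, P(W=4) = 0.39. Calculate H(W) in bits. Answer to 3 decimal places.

H(W) = −Σ p·log₂ p.
  −(0.08)·log₂(0.08) = 0.2915
  −(0.06)·log₂(0.06) = 0.2435
  −(0.47)·log₂(0.47) = 0.5120
  −(0.39)·log₂(0.39) = 0.5298
Sum: 0.2915 + 0.2435 + 0.5120 + 0.5298 = 1.577 bits.

1.577 bits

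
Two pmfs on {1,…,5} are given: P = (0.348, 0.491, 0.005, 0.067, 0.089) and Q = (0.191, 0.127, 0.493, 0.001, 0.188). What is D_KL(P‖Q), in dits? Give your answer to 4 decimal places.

0.4625 dits

D(P‖Q) = Σ p·log₁₀(p/q).
  0.348·log₁₀(0.348/0.191) = 0.09067
  0.491·log₁₀(0.491/0.127) = 0.28835
  0.005·log₁₀(0.005/0.493) = -0.00997
  0.067·log₁₀(0.067/0.001) = 0.12235
  0.089·log₁₀(0.089/0.188) = -0.02890
D(P‖Q) = 0.4625 dits.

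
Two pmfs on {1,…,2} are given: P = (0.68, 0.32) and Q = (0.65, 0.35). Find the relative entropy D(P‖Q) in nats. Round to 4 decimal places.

D(P‖Q) = Σ p·ln(p/q).
  0.68·ln(0.68/0.65) = 0.03068
  0.32·ln(0.32/0.35) = -0.02868
D(P‖Q) = 0.0020 nats.

0.0020 nats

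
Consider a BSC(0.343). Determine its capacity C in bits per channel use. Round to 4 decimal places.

Binary symmetric channel: C = 1 − h₂(ε) where h₂ is the binary entropy function.
h₂(0.343) = −0.343·log₂0.343 − 0.657·log₂0.657 = 0.9277.
C = 1 − 0.9277 = 0.0723 bits per channel use.

0.0723 bits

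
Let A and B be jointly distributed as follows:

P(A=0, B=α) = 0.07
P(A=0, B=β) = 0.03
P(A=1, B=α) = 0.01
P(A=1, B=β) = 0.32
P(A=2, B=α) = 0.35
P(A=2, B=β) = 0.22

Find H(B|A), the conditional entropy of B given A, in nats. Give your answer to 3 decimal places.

0.486 nats

Marginals: p(A) = (0.1000, 0.3300, 0.5700), p(B) = (0.4300, 0.5700).
H(B|A) = Σ p(A) · H(B|A=·).
  A=0: p=0.1000, H(B|A=0) = 0.6109
  A=1: p=0.3300, H(B|A=1) = 0.1358
  A=2: p=0.5700, H(B|A=2) = 0.6669
Weighted sum = 0.486 nats.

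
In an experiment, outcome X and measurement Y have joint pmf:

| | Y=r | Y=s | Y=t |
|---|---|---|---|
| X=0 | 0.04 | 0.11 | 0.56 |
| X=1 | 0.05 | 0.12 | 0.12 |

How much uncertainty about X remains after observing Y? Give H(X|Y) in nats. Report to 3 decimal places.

Marginals: p(X) = (0.7100, 0.2900), p(Y) = (0.0900, 0.2300, 0.6800).
H(X|Y) = Σ p(Y) · H(X|Y=·).
  Y=r: p=0.0900, H(X|Y=r) = 0.6870
  Y=s: p=0.2300, H(X|Y=s) = 0.6922
  Y=t: p=0.6800, H(X|Y=t) = 0.4660
Weighted sum = 0.538 nats.

0.538 nats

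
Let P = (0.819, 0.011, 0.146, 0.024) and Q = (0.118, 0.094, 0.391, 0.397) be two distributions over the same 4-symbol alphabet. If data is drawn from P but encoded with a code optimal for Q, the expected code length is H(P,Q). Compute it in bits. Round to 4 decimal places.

H(P,Q) = −Σ p·log₂ q.
  −0.819·log₂(0.118) = 2.52509
  −0.011·log₂(0.094) = 0.03752
  −0.146·log₂(0.391) = 0.19779
  −0.024·log₂(0.397) = 0.03199
H(P,Q) = 2.7924 bits.

2.7924 bits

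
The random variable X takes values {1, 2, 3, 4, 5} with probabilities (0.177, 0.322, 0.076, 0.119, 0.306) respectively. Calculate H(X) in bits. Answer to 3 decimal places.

2.139 bits

H(X) = −Σ p·log₂ p.
  −(0.177)·log₂(0.177) = 0.4422
  −(0.322)·log₂(0.322) = 0.5264
  −(0.076)·log₂(0.076) = 0.2826
  −(0.119)·log₂(0.119) = 0.3654
  −(0.306)·log₂(0.306) = 0.5228
Sum: 0.4422 + 0.5264 + 0.2826 + 0.3654 + 0.5228 = 2.139 bits.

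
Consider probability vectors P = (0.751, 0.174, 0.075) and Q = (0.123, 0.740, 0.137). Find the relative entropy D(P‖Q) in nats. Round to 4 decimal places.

1.0617 nats

D(P‖Q) = Σ p·ln(p/q).
  0.751·ln(0.751/0.123) = 1.35873
  0.174·ln(0.174/0.740) = -0.25188
  0.075·ln(0.075/0.137) = -0.04519
D(P‖Q) = 1.0617 nats.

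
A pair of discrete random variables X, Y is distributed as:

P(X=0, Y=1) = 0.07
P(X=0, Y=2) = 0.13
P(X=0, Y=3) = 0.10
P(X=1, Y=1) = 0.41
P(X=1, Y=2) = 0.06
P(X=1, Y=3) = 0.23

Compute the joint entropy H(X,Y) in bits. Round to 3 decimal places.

2.242 bits

H(X,Y) = −Σ p(x,y)·log₂ p(x,y) over all 6 cells.
  cell (0,1): −0.07·log₂0.07 = 0.2686
  cell (0,2): −0.13·log₂0.13 = 0.3826
  cell (0,3): −0.10·log₂0.10 = 0.3322
  cell (1,1): −0.41·log₂0.41 = 0.5274
  cell (1,2): −0.06·log₂0.06 = 0.2435
  cell (1,3): −0.23·log₂0.23 = 0.4877
Sum = 2.242 bits.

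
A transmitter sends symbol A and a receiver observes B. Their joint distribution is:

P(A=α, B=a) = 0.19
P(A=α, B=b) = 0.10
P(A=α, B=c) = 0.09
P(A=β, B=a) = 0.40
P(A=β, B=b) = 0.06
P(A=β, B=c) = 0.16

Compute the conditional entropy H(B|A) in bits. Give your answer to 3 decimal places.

1.337 bits

Marginals: p(A) = (0.3800, 0.6200), p(B) = (0.5900, 0.1600, 0.2500).
H(B|A) = Σ p(A) · H(B|A=·).
  A=α: p=0.3800, H(B|A=α) = 1.4990
  A=β: p=0.6200, H(B|A=β) = 1.2383
Weighted sum = 1.337 bits.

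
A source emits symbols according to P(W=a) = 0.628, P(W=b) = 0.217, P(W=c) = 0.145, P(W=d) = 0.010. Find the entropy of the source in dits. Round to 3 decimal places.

H(W) = −Σ p·log₁₀ p.
  −(0.628)·log₁₀(0.628) = 0.1269
  −(0.217)·log₁₀(0.217) = 0.1440
  −(0.145)·log₁₀(0.145) = 0.1216
  −(0.010)·log₁₀(0.010) = 0.0200
Sum: 0.1269 + 0.1440 + 0.1216 + 0.0200 = 0.412 dits.

0.412 dits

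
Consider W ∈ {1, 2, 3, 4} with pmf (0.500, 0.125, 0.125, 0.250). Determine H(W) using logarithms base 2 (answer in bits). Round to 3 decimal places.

H(W) = −Σ p·log₂ p.
  −(0.500)·log₂(0.500) = 0.5000
  −(0.125)·log₂(0.125) = 0.3750
  −(0.125)·log₂(0.125) = 0.3750
  −(0.250)·log₂(0.250) = 0.5000
Sum: 0.5000 + 0.3750 + 0.3750 + 0.5000 = 1.750 bits.

1.750 bits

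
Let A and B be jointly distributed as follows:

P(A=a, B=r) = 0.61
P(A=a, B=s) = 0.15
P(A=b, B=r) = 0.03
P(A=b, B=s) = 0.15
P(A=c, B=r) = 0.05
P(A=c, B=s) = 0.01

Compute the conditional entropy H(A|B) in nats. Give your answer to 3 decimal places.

Marginals: p(A) = (0.7600, 0.1800, 0.0600), p(B) = (0.6900, 0.3100).
H(A|B) = Σ p(B) · H(A|B=·).
  B=r: p=0.6900, H(A|B=r) = 0.4355
  B=s: p=0.3100, H(A|B=s) = 0.8133
Weighted sum = 0.553 nats.

0.553 nats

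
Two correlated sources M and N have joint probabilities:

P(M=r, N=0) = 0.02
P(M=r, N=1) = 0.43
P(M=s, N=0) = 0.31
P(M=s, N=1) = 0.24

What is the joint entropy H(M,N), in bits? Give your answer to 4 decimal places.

H(M,N) = −Σ p(x,y)·log₂ p(x,y) over all 4 cells.
  cell (r,0): −0.02·log₂0.02 = 0.11288
  cell (r,1): −0.43·log₂0.43 = 0.52356
  cell (s,0): −0.31·log₂0.31 = 0.52379
  cell (s,1): −0.24·log₂0.24 = 0.49413
Sum = 1.6544 bits.

1.6544 bits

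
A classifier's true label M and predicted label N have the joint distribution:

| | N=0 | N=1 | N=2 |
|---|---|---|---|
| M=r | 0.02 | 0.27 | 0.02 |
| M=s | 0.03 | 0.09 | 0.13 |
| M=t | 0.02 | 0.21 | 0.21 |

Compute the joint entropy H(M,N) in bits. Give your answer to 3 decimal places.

2.641 bits

H(M,N) = −Σ p(x,y)·log₂ p(x,y) over all 9 cells.
  cell (r,0): −0.02·log₂0.02 = 0.1129
  cell (r,1): −0.27·log₂0.27 = 0.5100
  cell (r,2): −0.02·log₂0.02 = 0.1129
  cell (s,0): −0.03·log₂0.03 = 0.1518
  cell (s,1): −0.09·log₂0.09 = 0.3127
  cell (s,2): −0.13·log₂0.13 = 0.3826
  cell (t,0): −0.02·log₂0.02 = 0.1129
  cell (t,1): −0.21·log₂0.21 = 0.4728
  cell (t,2): −0.21·log₂0.21 = 0.4728
Sum = 2.641 bits.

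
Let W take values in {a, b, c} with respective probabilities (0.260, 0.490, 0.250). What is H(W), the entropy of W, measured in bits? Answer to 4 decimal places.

H(W) = −Σ p·log₂ p.
  −(0.260)·log₂(0.260) = 0.50529
  −(0.490)·log₂(0.490) = 0.50428
  −(0.250)·log₂(0.250) = 0.50000
Sum: 0.50529 + 0.50428 + 0.50000 = 1.5096 bits.

1.5096 bits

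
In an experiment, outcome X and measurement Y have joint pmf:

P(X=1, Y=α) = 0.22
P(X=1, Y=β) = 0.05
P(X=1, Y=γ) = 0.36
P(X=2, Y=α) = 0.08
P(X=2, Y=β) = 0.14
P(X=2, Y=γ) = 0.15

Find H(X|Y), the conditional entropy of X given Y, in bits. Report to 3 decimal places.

Marginals: p(X) = (0.6300, 0.3700), p(Y) = (0.3000, 0.1900, 0.5100).
H(X|Y) = Σ p(Y) · H(X|Y=·).
  Y=α: p=0.3000, H(X|Y=α) = 0.8366
  Y=β: p=0.1900, H(X|Y=β) = 0.8315
  Y=γ: p=0.5100, H(X|Y=γ) = 0.8740
Weighted sum = 0.855 bits.

0.855 bits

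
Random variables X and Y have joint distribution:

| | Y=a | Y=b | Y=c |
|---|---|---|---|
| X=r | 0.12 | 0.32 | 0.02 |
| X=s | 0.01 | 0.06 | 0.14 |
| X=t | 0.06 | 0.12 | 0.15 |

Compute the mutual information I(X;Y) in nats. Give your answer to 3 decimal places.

Marginals: p(X) = (0.4600, 0.2100, 0.3300), p(Y) = (0.1900, 0.5000, 0.3100).
I(X;Y) = Σ p(x,y)·ln[p(x,y)/(p(x)p(y))].
  (r,a): 0.12·ln(1.3730) = 0.0380
  (r,b): 0.32·ln(1.3913) = 0.1057
  (r,c): 0.02·ln(0.1403) = -0.0393
  (s,a): 0.01·ln(0.2506) = -0.0138
  (s,b): 0.06·ln(0.5714) = -0.0336
  (s,c): 0.14·ln(2.1505) = 0.1072
  (t,a): 0.06·ln(0.9569) = -0.0026
  (t,b): 0.12·ln(0.7273) = -0.0382
  (t,c): 0.15·ln(1.4663) = 0.0574
Sum = 0.181 nats.

0.181 nats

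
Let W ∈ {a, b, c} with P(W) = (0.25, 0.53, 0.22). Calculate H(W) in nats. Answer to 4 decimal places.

1.0162 nats

H(W) = −Σ p·ln p.
  −(0.25)·ln(0.25) = 0.34657
  −(0.53)·ln(0.53) = 0.33649
  −(0.22)·ln(0.22) = 0.33311
Sum: 0.34657 + 0.33649 + 0.33311 = 1.0162 nats.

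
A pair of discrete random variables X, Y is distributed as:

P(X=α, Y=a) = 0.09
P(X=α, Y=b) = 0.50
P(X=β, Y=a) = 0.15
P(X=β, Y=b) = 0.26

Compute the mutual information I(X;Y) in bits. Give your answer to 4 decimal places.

0.0431 bits

Marginals: p(X) = (0.5900, 0.4100), p(Y) = (0.2400, 0.7600).
I(X;Y) = Σ p(x,y)·log₂[p(x,y)/(p(x)p(y))].
  (α,a): 0.09·log₂(0.6356) = -0.05884
  (α,b): 0.50·log₂(1.1151) = 0.07857
  (β,a): 0.15·log₂(1.5244) = 0.09123
  (β,b): 0.26·log₂(0.8344) = -0.06791
Sum = 0.0431 bits.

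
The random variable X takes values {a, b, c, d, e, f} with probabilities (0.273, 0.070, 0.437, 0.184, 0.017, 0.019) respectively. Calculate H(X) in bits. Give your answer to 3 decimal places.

H(X) = −Σ p·log₂ p.
  −(0.273)·log₂(0.273) = 0.5113
  −(0.070)·log₂(0.070) = 0.2686
  −(0.437)·log₂(0.437) = 0.5219
  −(0.184)·log₂(0.184) = 0.4494
  −(0.017)·log₂(0.017) = 0.0999
  −(0.019)·log₂(0.019) = 0.1086
Sum: 0.5113 + 0.2686 + 0.5219 + 0.4494 + 0.0999 + 0.1086 = 1.960 bits.

1.960 bits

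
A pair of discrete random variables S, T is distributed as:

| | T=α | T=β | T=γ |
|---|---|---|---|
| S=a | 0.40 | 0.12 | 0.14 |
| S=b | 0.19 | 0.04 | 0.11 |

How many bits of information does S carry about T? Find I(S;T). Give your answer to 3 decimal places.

0.013 bits

Marginals: p(S) = (0.6600, 0.3400), p(T) = (0.5900, 0.1600, 0.2500).
I(S;T) = H(S) + H(T) − H(S,T).
H(S) = 0.9248, H(T) = 1.3721, H(S,T) = 2.2842.
I(S;T) = 0.9248 + 1.3721 − 2.2842 = 0.013 bits.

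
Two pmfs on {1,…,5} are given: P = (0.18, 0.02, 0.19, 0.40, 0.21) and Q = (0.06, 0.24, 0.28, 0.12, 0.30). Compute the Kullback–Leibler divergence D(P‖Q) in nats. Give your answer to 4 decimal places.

D(P‖Q) = Σ p·ln(p/q).
  0.18·ln(0.18/0.06) = 0.19775
  0.02·ln(0.02/0.24) = -0.04970
  0.19·ln(0.19/0.28) = -0.07368
  0.40·ln(0.40/0.12) = 0.48159
  0.21·ln(0.21/0.30) = -0.07490
D(P‖Q) = 0.4811 nats.

0.4811 nats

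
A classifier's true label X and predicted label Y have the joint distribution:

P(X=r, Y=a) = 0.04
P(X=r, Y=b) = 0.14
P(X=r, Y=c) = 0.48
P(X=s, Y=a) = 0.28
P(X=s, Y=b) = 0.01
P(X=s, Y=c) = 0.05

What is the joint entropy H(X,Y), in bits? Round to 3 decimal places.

1.888 bits

H(X,Y) = −Σ p(x,y)·log₂ p(x,y) over all 6 cells.
  cell (r,a): −0.04·log₂0.04 = 0.1858
  cell (r,b): −0.14·log₂0.14 = 0.3971
  cell (r,c): −0.48·log₂0.48 = 0.5083
  cell (s,a): −0.28·log₂0.28 = 0.5142
  cell (s,b): −0.01·log₂0.01 = 0.0664
  cell (s,c): −0.05·log₂0.05 = 0.2161
Sum = 1.888 bits.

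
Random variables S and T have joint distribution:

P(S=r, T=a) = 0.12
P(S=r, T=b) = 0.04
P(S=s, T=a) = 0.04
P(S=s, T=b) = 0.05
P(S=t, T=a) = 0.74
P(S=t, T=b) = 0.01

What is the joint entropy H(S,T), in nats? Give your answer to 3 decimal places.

0.931 nats

H(S,T) = −Σ p(x,y)·ln p(x,y) over all 6 cells.
  cell (r,a): −0.12·ln0.12 = 0.2544
  cell (r,b): −0.04·ln0.04 = 0.1288
  cell (s,a): −0.04·ln0.04 = 0.1288
  cell (s,b): −0.05·ln0.05 = 0.1498
  cell (t,a): −0.74·ln0.74 = 0.2228
  cell (t,b): −0.01·ln0.01 = 0.0461
Sum = 0.931 nats.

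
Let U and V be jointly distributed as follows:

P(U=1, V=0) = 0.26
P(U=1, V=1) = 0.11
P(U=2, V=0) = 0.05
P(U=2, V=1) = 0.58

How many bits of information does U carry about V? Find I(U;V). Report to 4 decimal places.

Marginals: p(U) = (0.3700, 0.6300), p(V) = (0.3100, 0.6900).
I(U;V) = H(U) + H(V) − H(U,V).
H(U) = 0.9507, H(V) = 0.8932, H(U,V) = 1.5275.
I(U;V) = 0.9507 + 0.8932 − 1.5275 = 0.3164 bits.

0.3164 bits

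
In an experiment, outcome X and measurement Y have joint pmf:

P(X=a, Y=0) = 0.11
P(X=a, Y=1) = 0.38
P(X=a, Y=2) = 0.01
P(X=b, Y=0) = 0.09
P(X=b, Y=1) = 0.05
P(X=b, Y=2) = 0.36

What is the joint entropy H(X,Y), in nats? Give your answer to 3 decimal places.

H(X,Y) = −Σ p(x,y)·ln p(x,y) over all 6 cells.
  cell (a,0): −0.11·ln0.11 = 0.2428
  cell (a,1): −0.38·ln0.38 = 0.3677
  cell (a,2): −0.01·ln0.01 = 0.0461
  cell (b,0): −0.09·ln0.09 = 0.2167
  cell (b,1): −0.05·ln0.05 = 0.1498
  cell (b,2): −0.36·ln0.36 = 0.3678
Sum = 1.391 nats.

1.391 nats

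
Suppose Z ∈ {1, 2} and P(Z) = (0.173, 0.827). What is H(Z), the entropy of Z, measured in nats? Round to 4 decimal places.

H(Z) = −Σ p·ln p.
  −(0.173)·ln(0.173) = 0.30352
  −(0.827)·ln(0.827) = 0.15709
Sum: 0.30352 + 0.15709 = 0.4606 nats.

0.4606 nats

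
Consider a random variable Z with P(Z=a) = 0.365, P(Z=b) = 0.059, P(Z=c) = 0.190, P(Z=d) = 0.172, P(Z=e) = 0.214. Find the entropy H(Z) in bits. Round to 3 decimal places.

2.140 bits

H(Z) = −Σ p·log₂ p.
  −(0.365)·log₂(0.365) = 0.5307
  −(0.059)·log₂(0.059) = 0.2409
  −(0.190)·log₂(0.190) = 0.4552
  −(0.172)·log₂(0.172) = 0.4368
  −(0.214)·log₂(0.214) = 0.4760
Sum: 0.5307 + 0.2409 + 0.4552 + 0.4368 + 0.4760 = 2.140 bits.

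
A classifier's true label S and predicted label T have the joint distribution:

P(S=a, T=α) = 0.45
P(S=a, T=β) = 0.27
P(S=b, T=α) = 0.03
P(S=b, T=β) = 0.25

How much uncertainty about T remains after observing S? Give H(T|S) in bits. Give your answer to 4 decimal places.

0.8247 bits

Marginals: p(S) = (0.7200, 0.2800), p(T) = (0.4800, 0.5200).
H(T|S) = Σ p(S) · H(T|S=·).
  S=a: p=0.7200, H(T|S=a) = 0.9544
  S=b: p=0.2800, H(T|S=b) = 0.4912
Weighted sum = 0.8247 bits.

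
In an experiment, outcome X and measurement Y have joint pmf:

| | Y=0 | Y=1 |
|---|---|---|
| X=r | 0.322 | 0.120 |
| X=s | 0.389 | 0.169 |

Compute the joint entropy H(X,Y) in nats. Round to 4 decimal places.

H(X,Y) = −Σ p(x,y)·ln p(x,y) over all 4 cells.
  cell (r,0): −0.322·ln0.322 = 0.36489
  cell (r,1): −0.120·ln0.120 = 0.25443
  cell (s,0): −0.389·ln0.389 = 0.36728
  cell (s,1): −0.169·ln0.169 = 0.30046
Sum = 1.2871 nats.

1.2871 nats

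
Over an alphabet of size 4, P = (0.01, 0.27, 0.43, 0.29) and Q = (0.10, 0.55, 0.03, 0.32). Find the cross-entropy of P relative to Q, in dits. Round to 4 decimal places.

0.8784 dits

H(P,Q) = −Σ p·log₁₀ q.
  −0.01·log₁₀(0.10) = 0.01000
  −0.27·log₁₀(0.55) = 0.07010
  −0.43·log₁₀(0.03) = 0.65484
  −0.29·log₁₀(0.32) = 0.14351
H(P,Q) = 0.8784 dits.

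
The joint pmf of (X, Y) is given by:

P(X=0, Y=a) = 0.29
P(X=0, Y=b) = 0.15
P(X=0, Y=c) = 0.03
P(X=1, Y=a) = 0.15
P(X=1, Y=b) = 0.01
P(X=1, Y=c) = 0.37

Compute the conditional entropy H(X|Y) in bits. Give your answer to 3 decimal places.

Marginals: p(X) = (0.4700, 0.5300), p(Y) = (0.4400, 0.1600, 0.4000).
H(X|Y) = Σ p(Y) · H(X|Y=·).
  Y=a: p=0.4400, H(X|Y=a) = 0.9257
  Y=b: p=0.1600, H(X|Y=b) = 0.3373
  Y=c: p=0.4000, H(X|Y=c) = 0.3843
Weighted sum = 0.615 bits.

0.615 bits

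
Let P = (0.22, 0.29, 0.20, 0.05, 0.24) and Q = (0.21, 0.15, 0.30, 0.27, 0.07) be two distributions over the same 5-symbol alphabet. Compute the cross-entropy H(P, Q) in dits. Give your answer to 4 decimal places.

0.7982 dits

H(P,Q) = −Σ p·log₁₀ q.
  −0.22·log₁₀(0.21) = 0.14911
  −0.29·log₁₀(0.15) = 0.23893
  −0.20·log₁₀(0.30) = 0.10458
  −0.05·log₁₀(0.27) = 0.02843
  −0.24·log₁₀(0.07) = 0.27718
H(P,Q) = 0.7982 dits.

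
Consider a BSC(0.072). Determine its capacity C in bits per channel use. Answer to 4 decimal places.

Binary symmetric channel: C = 1 − h₂(ε) where h₂ is the binary entropy function.
h₂(0.072) = −0.072·log₂0.072 − 0.928·log₂0.928 = 0.3733.
C = 1 − 0.3733 = 0.6267 bits per channel use.

0.6267 bits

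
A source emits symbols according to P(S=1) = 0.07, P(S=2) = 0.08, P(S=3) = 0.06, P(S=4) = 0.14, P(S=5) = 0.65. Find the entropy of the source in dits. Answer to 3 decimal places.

H(S) = −Σ p·log₁₀ p.
  −(0.07)·log₁₀(0.07) = 0.0808
  −(0.08)·log₁₀(0.08) = 0.0878
  −(0.06)·log₁₀(0.06) = 0.0733
  −(0.14)·log₁₀(0.14) = 0.1195
  −(0.65)·log₁₀(0.65) = 0.1216
Sum: 0.0808 + 0.0878 + 0.0733 + 0.1195 + 0.1216 = 0.483 dits.

0.483 dits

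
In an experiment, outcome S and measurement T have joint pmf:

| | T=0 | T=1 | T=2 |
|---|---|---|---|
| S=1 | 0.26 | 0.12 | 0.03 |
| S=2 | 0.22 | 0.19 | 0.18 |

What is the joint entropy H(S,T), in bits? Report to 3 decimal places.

H(S,T) = −Σ p(x,y)·log₂ p(x,y) over all 6 cells.
  cell (1,0): −0.26·log₂0.26 = 0.5053
  cell (1,1): −0.12·log₂0.12 = 0.3671
  cell (1,2): −0.03·log₂0.03 = 0.1518
  cell (2,0): −0.22·log₂0.22 = 0.4806
  cell (2,1): −0.19·log₂0.19 = 0.4552
  cell (2,2): −0.18·log₂0.18 = 0.4453
Sum = 2.405 bits.

2.405 bits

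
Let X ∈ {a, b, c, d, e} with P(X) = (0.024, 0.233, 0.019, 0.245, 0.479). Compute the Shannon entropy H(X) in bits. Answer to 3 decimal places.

H(X) = −Σ p·log₂ p.
  −(0.024)·log₂(0.024) = 0.1291
  −(0.233)·log₂(0.233) = 0.4897
  −(0.019)·log₂(0.019) = 0.1086
  −(0.245)·log₂(0.245) = 0.4971
  −(0.479)·log₂(0.479) = 0.5087
Sum: 0.1291 + 0.4897 + 0.1086 + 0.4971 + 0.5087 = 1.733 bits.

1.733 bits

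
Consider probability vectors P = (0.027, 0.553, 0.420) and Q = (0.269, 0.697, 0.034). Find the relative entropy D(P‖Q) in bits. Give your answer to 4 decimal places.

1.2491 bits

D(P‖Q) = Σ p·log₂(p/q).
  0.027·log₂(0.027/0.269) = -0.08955
  0.553·log₂(0.553/0.697) = -0.18464
  0.420·log₂(0.420/0.034) = 1.52325
D(P‖Q) = 1.2491 bits.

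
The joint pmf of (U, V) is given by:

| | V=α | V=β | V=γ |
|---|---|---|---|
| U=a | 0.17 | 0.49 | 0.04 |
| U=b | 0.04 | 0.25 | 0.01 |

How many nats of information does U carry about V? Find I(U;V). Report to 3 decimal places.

Marginals: p(U) = (0.7000, 0.3000), p(V) = (0.2100, 0.7400, 0.0500).
I(U;V) = H(U) + H(V) − H(U,V).
H(U) = 0.6109, H(V) = 0.7003, H(U,V) = 1.3009.
I(U;V) = 0.6109 + 0.7003 − 1.3009 = 0.010 nats.

0.010 nats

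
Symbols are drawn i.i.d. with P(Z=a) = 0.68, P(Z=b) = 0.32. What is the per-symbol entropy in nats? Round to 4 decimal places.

H(Z) = −Σ p·ln p.
  −(0.68)·ln(0.68) = 0.26225
  −(0.32)·ln(0.32) = 0.36462
Sum: 0.26225 + 0.36462 = 0.6269 nats.

0.6269 nats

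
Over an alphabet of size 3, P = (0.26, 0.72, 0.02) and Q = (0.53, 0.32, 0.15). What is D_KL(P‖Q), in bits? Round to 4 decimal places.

D(P‖Q) = Σ p·log₂(p/q).
  0.26·log₂(0.26/0.53) = -0.26714
  0.72·log₂(0.72/0.32) = 0.84235
  0.02·log₂(0.02/0.15) = -0.05814
D(P‖Q) = 0.5171 bits.

0.5171 bits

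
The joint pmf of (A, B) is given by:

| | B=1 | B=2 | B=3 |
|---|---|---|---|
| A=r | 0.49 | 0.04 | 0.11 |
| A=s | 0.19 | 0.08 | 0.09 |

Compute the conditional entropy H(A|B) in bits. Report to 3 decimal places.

0.890 bits

Chain rule: H(A|B) = H(A,B) − H(B).
Marginals: p(A) = (0.6400, 0.3600), p(B) = (0.6800, 0.1200, 0.2000).
H(A,B) = 2.0997 bits; H(B) = 1.2098 bits.
H(A|B) = 2.0997 − 1.2098 = 0.890 bits.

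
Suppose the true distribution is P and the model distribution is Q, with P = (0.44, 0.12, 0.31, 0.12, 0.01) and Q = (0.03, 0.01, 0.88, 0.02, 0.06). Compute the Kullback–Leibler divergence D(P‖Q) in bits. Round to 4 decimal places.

1.9527 bits

D(P‖Q) = Σ p·log₂(p/q).
  0.44·log₂(0.44/0.03) = 1.70477
  0.12·log₂(0.12/0.01) = 0.43020
  0.31·log₂(0.31/0.88) = -0.46662
  0.12·log₂(0.12/0.02) = 0.31020
  0.01·log₂(0.01/0.06) = -0.02585
D(P‖Q) = 1.9527 bits.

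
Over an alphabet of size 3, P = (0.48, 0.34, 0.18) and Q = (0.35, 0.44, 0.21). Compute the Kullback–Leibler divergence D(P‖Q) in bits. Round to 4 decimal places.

0.0522 bits

D(P‖Q) = Σ p·log₂(p/q).
  0.48·log₂(0.48/0.35) = 0.21873
  0.34·log₂(0.34/0.44) = -0.12647
  0.18·log₂(0.18/0.21) = -0.04003
D(P‖Q) = 0.0522 bits.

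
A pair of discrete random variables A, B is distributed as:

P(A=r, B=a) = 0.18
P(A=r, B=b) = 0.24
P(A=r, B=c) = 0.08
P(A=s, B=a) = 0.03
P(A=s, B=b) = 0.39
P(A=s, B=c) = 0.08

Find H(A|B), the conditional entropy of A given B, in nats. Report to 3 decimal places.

0.616 nats

Chain rule: H(A|B) = H(A,B) − H(B).
Marginals: p(A) = (0.5000, 0.5000), p(B) = (0.2100, 0.6300, 0.1600).
H(A,B) = 1.5277 nats; H(B) = 0.9120 nats.
H(A|B) = 1.5277 − 0.9120 = 0.616 nats.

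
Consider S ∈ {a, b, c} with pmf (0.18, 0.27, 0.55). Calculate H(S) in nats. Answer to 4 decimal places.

0.9910 nats

H(S) = −Σ p·ln p.
  −(0.18)·ln(0.18) = 0.30866
  −(0.27)·ln(0.27) = 0.35352
  −(0.55)·ln(0.55) = 0.32881
Sum: 0.30866 + 0.35352 + 0.32881 = 0.9910 nats.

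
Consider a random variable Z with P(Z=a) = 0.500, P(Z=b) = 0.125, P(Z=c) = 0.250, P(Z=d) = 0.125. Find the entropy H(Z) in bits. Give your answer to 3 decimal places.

1.750 bits

H(Z) = −Σ p·log₂ p.
  −(0.500)·log₂(0.500) = 0.5000
  −(0.125)·log₂(0.125) = 0.3750
  −(0.250)·log₂(0.250) = 0.5000
  −(0.125)·log₂(0.125) = 0.3750
Sum: 0.5000 + 0.3750 + 0.5000 + 0.3750 = 1.750 bits.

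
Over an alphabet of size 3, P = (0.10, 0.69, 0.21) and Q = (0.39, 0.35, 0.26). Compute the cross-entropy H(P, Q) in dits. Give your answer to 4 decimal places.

H(P,Q) = −Σ p·log₁₀ q.
  −0.10·log₁₀(0.39) = 0.04089
  −0.69·log₁₀(0.35) = 0.31459
  −0.21·log₁₀(0.26) = 0.12286
H(P,Q) = 0.4783 dits.

0.4783 dits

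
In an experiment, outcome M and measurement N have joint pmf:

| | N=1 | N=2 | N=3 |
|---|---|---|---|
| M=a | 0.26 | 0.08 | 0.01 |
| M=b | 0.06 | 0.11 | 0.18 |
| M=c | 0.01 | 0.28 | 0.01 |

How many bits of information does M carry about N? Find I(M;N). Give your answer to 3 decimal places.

Marginals: p(M) = (0.3500, 0.3500, 0.3000), p(N) = (0.3300, 0.4700, 0.2000).
I(M;N) = Σ p(x,y)·log₂[p(x,y)/(p(x)p(y))].
  (a,1): 0.26·log₂(2.2511) = 0.3044
  (a,2): 0.08·log₂(0.4863) = -0.0832
  (a,3): 0.01·log₂(0.1429) = -0.0281
  (b,1): 0.06·log₂(0.5195) = -0.0567
  (b,2): 0.11·log₂(0.6687) = -0.0639
  (b,3): 0.18·log₂(2.5714) = 0.2453
  (c,1): 0.01·log₂(0.1010) = -0.0331
  (c,2): 0.28·log₂(1.9858) = 0.2771
  (c,3): 0.01·log₂(0.1667) = -0.0258
Sum = 0.536 bits.

0.536 bits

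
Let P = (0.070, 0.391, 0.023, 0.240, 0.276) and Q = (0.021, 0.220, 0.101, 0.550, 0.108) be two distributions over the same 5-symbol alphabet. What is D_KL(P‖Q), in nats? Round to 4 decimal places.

0.3350 nats

D(P‖Q) = Σ p·ln(p/q).
  0.070·ln(0.070/0.021) = 0.08428
  0.391·ln(0.391/0.220) = 0.22486
  0.023·ln(0.023/0.101) = -0.03403
  0.240·ln(0.240/0.550) = -0.19903
  0.276·ln(0.276/0.108) = 0.25896
D(P‖Q) = 0.3350 nats.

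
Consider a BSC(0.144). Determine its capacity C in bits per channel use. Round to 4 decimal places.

0.4054 bits

Binary symmetric channel: C = 1 − h₂(ε) where h₂ is the binary entropy function.
h₂(0.144) = −0.144·log₂0.144 − 0.856·log₂0.856 = 0.5946.
C = 1 − 0.5946 = 0.4054 bits per channel use.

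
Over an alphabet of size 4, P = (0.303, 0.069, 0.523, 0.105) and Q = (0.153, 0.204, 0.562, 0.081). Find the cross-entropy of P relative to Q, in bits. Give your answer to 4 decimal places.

1.7944 bits

H(P,Q) = −Σ p·log₂ q.
  −0.303·log₂(0.153) = 0.82064
  −0.069·log₂(0.204) = 0.15824
  −0.523·log₂(0.562) = 0.43480
  −0.105·log₂(0.081) = 0.38072
H(P,Q) = 1.7944 bits.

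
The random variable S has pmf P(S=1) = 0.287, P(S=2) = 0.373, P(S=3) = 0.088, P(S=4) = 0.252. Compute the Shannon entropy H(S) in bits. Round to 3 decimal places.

H(S) = −Σ p·log₂ p.
  −(0.287)·log₂(0.287) = 0.5169
  −(0.373)·log₂(0.373) = 0.5307
  −(0.088)·log₂(0.088) = 0.3086
  −(0.252)·log₂(0.252) = 0.5011
Sum: 0.5169 + 0.5307 + 0.3086 + 0.5011 = 1.857 bits.

1.857 bits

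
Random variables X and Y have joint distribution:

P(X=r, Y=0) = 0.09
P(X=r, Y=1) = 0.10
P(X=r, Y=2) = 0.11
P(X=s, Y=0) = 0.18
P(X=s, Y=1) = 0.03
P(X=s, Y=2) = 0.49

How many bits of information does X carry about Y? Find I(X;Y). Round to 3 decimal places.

0.120 bits

Marginals: p(X) = (0.3000, 0.7000), p(Y) = (0.2700, 0.1300, 0.6000).
I(X;Y) = H(X) + H(Y) − H(X,Y).
H(X) = 0.8813, H(Y) = 1.3348, H(X,Y) = 2.0965.
I(X;Y) = 0.8813 + 1.3348 − 2.0965 = 0.120 bits.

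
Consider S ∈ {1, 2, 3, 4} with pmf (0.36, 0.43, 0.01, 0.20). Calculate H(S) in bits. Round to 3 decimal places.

1.585 bits

H(S) = −Σ p·log₂ p.
  −(0.36)·log₂(0.36) = 0.5306
  −(0.43)·log₂(0.43) = 0.5236
  −(0.01)·log₂(0.01) = 0.0664
  −(0.20)·log₂(0.20) = 0.4644
Sum: 0.5306 + 0.5236 + 0.0664 + 0.4644 = 1.585 bits.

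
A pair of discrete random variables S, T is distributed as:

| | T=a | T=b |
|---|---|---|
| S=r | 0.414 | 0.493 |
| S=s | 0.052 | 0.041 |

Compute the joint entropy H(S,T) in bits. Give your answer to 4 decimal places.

1.4405 bits

H(S,T) = −Σ p(x,y)·log₂ p(x,y) over all 4 cells.
  cell (r,a): −0.414·log₂0.414 = 0.52673
  cell (r,b): −0.493·log₂0.493 = 0.50303
  cell (s,a): −0.052·log₂0.052 = 0.22180
  cell (s,b): −0.041·log₂0.041 = 0.18894
Sum = 1.4405 bits.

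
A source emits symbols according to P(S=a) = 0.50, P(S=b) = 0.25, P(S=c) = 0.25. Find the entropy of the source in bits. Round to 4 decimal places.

1.5000 bits

H(S) = −Σ p·log₂ p.
  −(0.50)·log₂(0.50) = 0.50000
  −(0.25)·log₂(0.25) = 0.50000
  −(0.25)·log₂(0.25) = 0.50000
Sum: 0.50000 + 0.50000 + 0.50000 = 1.5000 bits.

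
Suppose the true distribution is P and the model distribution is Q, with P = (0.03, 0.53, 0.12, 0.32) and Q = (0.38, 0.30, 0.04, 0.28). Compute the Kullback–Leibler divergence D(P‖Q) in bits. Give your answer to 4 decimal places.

D(P‖Q) = Σ p·log₂(p/q).
  0.03·log₂(0.03/0.38) = -0.10989
  0.53·log₂(0.53/0.30) = 0.43515
  0.12·log₂(0.12/0.04) = 0.19020
  0.32·log₂(0.32/0.28) = 0.06165
D(P‖Q) = 0.5771 bits.

0.5771 bits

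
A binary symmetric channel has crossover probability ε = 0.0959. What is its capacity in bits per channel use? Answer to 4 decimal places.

0.5441 bits

Binary symmetric channel: C = 1 − h₂(ε) where h₂ is the binary entropy function.
h₂(0.0959) = −0.0959·log₂0.0959 − 0.9041·log₂0.9041 = 0.4559.
C = 1 − 0.4559 = 0.5441 bits per channel use.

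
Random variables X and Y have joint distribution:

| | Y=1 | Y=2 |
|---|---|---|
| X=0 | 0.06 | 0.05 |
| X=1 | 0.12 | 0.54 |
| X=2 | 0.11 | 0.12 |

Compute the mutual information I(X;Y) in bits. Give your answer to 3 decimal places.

0.078 bits

Marginals: p(X) = (0.1100, 0.6600, 0.2300), p(Y) = (0.2900, 0.7100).
I(X;Y) = Σ p(x,y)·log₂[p(x,y)/(p(x)p(y))].
  (0,1): 0.06·log₂(1.8809) = 0.0547
  (0,2): 0.05·log₂(0.6402) = -0.0322
  (1,1): 0.12·log₂(0.6270) = -0.0808
  (1,2): 0.54·log₂(1.1524) = 0.1105
  (2,1): 0.11·log₂(1.6492) = 0.0794
  (2,2): 0.12·log₂(0.7348) = -0.0533
Sum = 0.078 bits.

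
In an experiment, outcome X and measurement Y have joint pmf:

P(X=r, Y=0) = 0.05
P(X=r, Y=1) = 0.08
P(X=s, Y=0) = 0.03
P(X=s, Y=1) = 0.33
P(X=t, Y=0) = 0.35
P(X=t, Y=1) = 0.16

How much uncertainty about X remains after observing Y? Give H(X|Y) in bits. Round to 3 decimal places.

1.154 bits

Chain rule: H(X|Y) = H(X,Y) − H(Y).
Marginals: p(X) = (0.1300, 0.3600, 0.5100), p(Y) = (0.4300, 0.5700).
H(X,Y) = 2.1403 bits; H(Y) = 0.9858 bits.
H(X|Y) = 2.1403 − 0.9858 = 1.154 bits.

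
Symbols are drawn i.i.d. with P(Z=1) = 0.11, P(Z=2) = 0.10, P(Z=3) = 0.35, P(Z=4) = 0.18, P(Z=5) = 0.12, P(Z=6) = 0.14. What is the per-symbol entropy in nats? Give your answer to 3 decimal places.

1.679 nats

H(Z) = −Σ p·ln p.
  −(0.11)·ln(0.11) = 0.2428
  −(0.10)·ln(0.10) = 0.2303
  −(0.35)·ln(0.35) = 0.3674
  −(0.18)·ln(0.18) = 0.3087
  −(0.12)·ln(0.12) = 0.2544
  −(0.14)·ln(0.14) = 0.2753
Sum: 0.2428 + 0.2303 + 0.3674 + 0.3087 + 0.2544 + 0.2753 = 1.679 nats.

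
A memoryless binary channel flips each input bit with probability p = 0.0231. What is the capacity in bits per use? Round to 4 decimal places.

Binary symmetric channel: C = 1 − h₂(ε) where h₂ is the binary entropy function.
h₂(0.0231) = −0.0231·log₂0.0231 − 0.9769·log₂0.9769 = 0.1585.
C = 1 − 0.1585 = 0.8415 bits per channel use.

0.8415 bits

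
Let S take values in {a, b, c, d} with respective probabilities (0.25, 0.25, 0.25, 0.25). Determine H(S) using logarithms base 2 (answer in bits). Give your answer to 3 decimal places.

H(S) = −Σ p·log₂ p.
  −(0.25)·log₂(0.25) = 0.5000
  −(0.25)·log₂(0.25) = 0.5000
  −(0.25)·log₂(0.25) = 0.5000
  −(0.25)·log₂(0.25) = 0.5000
Sum: 0.5000 + 0.5000 + 0.5000 + 0.5000 = 2.000 bits.

2.000 bits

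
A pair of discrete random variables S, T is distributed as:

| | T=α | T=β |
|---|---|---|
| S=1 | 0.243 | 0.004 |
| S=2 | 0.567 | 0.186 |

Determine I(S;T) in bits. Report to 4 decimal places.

0.0647 bits

Marginals: p(S) = (0.2470, 0.7530), p(T) = (0.8100, 0.1900).
I(S;T) = H(S) + H(T) − H(S,T).
H(S) = 0.8065, H(T) = 0.7015, H(S,T) = 1.4433.
I(S;T) = 0.8065 + 0.7015 − 1.4433 = 0.0647 bits.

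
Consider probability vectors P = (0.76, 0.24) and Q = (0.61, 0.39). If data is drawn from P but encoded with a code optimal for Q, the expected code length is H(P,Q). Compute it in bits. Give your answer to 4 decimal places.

H(P,Q) = −Σ p·log₂ q.
  −0.76·log₂(0.61) = 0.54197
  −0.24·log₂(0.39) = 0.32603
H(P,Q) = 0.8680 bits.

0.8680 bits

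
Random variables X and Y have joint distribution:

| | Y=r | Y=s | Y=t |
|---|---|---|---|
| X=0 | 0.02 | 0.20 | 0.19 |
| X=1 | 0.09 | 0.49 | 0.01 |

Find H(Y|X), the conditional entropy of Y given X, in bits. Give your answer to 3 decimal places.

Chain rule: H(Y|X) = H(X,Y) − H(X).
Marginals: p(X) = (0.4100, 0.5900), p(Y) = (0.1100, 0.6900, 0.2000).
H(X,Y) = 1.9159 bits; H(X) = 0.9765 bits.
H(Y|X) = 1.9159 − 0.9765 = 0.939 bits.

0.939 bits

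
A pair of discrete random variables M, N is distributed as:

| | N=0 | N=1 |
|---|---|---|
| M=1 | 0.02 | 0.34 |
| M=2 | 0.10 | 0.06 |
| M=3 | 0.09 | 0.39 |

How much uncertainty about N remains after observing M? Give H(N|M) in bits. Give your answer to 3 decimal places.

0.598 bits

Chain rule: H(N|M) = H(M,N) − H(M).
Marginals: p(M) = (0.3600, 0.1600, 0.4800), p(N) = (0.2100, 0.7900).
H(M,N) = 2.0602 bits; H(M) = 1.4619 bits.
H(N|M) = 2.0602 − 1.4619 = 0.598 bits.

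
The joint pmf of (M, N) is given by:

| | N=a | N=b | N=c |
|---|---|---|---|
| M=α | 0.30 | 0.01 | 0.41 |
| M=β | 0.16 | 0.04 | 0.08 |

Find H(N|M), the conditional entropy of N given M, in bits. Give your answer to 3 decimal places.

1.160 bits

Chain rule: H(N|M) = H(M,N) − H(M).
Marginals: p(M) = (0.7200, 0.2800), p(N) = (0.4600, 0.0500, 0.4900).
H(M,N) = 2.0152 bits; H(M) = 0.8555 bits.
H(N|M) = 2.0152 − 0.8555 = 1.160 bits.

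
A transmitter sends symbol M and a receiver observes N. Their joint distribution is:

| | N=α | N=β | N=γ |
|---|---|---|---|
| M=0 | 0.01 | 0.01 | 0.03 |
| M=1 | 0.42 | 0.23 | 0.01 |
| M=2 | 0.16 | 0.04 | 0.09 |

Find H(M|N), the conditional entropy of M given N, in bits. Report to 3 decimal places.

0.940 bits

Marginals: p(M) = (0.0500, 0.6600, 0.2900), p(N) = (0.5900, 0.2800, 0.1300).
H(M|N) = Σ p(N) · H(M|N=·).
  N=α: p=0.5900, H(M|N=α) = 0.9593
  N=β: p=0.2800, H(M|N=β) = 0.8059
  N=γ: p=0.1300, H(M|N=γ) = 1.1401
Weighted sum = 0.940 bits.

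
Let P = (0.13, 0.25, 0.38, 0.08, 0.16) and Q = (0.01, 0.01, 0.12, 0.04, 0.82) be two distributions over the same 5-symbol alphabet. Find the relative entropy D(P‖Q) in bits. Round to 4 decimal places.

D(P‖Q) = Σ p·log₂(p/q).
  0.13·log₂(0.13/0.01) = 0.48106
  0.25·log₂(0.25/0.01) = 1.16096
  0.38·log₂(0.38/0.12) = 0.63193
  0.08·log₂(0.08/0.04) = 0.08000
  0.16·log₂(0.16/0.82) = -0.37721
D(P‖Q) = 1.9767 bits.

1.9767 bits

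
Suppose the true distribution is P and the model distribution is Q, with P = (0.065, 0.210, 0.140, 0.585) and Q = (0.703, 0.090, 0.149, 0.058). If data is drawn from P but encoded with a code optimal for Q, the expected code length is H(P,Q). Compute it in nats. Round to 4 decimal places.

H(P,Q) = −Σ p·ln q.
  −0.065·ln(0.703) = 0.02291
  −0.210·ln(0.090) = 0.50567
  −0.140·ln(0.149) = 0.26653
  −0.585·ln(0.058) = 1.66568
H(P,Q) = 2.4608 nats.

2.4608 nats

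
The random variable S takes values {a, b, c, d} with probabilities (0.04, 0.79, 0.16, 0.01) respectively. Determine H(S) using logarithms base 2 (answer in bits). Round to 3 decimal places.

0.944 bits

H(S) = −Σ p·log₂ p.
  −(0.04)·log₂(0.04) = 0.1858
  −(0.79)·log₂(0.79) = 0.2687
  −(0.16)·log₂(0.16) = 0.4230
  −(0.01)·log₂(0.01) = 0.0664
Sum: 0.1858 + 0.2687 + 0.4230 + 0.0664 = 0.944 bits.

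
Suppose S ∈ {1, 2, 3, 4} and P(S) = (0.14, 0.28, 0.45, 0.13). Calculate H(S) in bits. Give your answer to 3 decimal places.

H(S) = −Σ p·log₂ p.
  −(0.14)·log₂(0.14) = 0.3971
  −(0.28)·log₂(0.28) = 0.5142
  −(0.45)·log₂(0.45) = 0.5184
  −(0.13)·log₂(0.13) = 0.3826
Sum: 0.3971 + 0.5142 + 0.5184 + 0.3826 = 1.812 bits.

1.812 bits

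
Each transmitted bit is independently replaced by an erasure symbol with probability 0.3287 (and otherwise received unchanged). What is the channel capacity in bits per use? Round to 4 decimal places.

Binary erasure channel: capacity C = 1 − ε.
C = 1 − 0.3287 = 0.6713 bits per channel use.

0.6713 bits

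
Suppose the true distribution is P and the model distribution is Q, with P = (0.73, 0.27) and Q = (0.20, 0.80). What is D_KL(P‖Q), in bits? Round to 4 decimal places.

D(P‖Q) = Σ p·log₂(p/q).
  0.73·log₂(0.73/0.20) = 1.36356
  0.27·log₂(0.27/0.80) = -0.42310
D(P‖Q) = 0.9405 bits.

0.9405 bits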